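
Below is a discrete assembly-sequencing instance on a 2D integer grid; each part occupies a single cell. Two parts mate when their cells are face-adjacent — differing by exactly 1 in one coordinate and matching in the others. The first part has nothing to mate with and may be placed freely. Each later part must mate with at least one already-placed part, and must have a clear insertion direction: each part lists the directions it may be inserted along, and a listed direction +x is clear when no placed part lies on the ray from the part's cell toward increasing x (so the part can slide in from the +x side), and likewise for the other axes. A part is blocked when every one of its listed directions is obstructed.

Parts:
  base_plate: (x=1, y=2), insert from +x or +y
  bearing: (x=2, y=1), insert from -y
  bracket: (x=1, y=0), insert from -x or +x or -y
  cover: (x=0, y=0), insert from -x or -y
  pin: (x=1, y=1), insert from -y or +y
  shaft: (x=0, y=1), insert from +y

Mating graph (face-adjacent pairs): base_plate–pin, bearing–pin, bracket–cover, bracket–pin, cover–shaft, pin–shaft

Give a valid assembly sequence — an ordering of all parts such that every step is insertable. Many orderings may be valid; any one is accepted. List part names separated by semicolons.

bracket; pin; base_plate; shaft; bearing; cover

1. bracket@(1, 0) [-x clear] — {bracket}
2. pin@(1, 1) [+y clear] — {bracket, pin}
3. base_plate@(1, 2) [+x clear] — {base_plate, bracket, pin}
4. shaft@(0, 1) [+y clear] — {base_plate, bracket, pin, shaft}
5. bearing@(2, 1) [-y clear] — {base_plate, bearing, bracket, pin, shaft}
6. cover@(0, 0) [-x clear] — {base_plate, bearing, bracket, cover, pin, shaft}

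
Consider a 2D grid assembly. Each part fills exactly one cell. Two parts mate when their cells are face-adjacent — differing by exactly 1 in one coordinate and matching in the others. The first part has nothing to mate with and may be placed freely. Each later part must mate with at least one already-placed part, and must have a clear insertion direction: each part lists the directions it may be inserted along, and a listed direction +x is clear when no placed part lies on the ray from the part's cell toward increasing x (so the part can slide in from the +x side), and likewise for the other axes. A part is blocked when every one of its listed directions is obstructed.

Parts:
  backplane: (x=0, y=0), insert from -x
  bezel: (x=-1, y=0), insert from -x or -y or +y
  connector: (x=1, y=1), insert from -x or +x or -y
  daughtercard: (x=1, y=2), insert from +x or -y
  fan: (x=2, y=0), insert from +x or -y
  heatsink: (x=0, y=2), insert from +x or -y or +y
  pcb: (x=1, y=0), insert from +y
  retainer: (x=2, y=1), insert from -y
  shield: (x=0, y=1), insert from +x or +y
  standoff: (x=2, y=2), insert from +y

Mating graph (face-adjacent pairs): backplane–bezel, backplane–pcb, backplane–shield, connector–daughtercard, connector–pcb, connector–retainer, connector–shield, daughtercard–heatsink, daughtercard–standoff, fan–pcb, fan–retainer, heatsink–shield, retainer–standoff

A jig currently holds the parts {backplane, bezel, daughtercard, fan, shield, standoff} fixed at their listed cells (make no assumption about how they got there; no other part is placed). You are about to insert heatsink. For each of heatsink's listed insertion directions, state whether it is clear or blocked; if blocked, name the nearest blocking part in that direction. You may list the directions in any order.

+x: nearest on ray is daughtercard@(1, 2) ⇒ blocked
-y: nearest on ray is shield@(0, 1) ⇒ blocked
+y: ray from heatsink(0, 2) has no placed part ⇒ clear

+x: blocked by daughtercard; +y: clear; -y: blocked by shield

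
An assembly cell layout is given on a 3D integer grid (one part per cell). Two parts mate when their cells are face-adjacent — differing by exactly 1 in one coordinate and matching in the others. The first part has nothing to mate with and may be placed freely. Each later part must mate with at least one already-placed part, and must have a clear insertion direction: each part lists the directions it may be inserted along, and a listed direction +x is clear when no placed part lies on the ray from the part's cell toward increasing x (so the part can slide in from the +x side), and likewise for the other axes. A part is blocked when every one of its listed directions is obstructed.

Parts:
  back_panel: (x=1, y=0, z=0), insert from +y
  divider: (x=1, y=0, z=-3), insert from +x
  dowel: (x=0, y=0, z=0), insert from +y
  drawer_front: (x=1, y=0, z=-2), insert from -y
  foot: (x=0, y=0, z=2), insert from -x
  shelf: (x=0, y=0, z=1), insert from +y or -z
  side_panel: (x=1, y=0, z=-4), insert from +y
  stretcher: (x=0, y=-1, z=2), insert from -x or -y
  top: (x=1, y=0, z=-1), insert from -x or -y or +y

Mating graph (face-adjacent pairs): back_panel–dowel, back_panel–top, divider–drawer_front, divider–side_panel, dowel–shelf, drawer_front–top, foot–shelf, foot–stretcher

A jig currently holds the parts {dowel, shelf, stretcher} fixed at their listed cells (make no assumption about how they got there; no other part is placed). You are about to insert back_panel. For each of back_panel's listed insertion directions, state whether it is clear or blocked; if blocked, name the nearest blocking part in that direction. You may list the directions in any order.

+y: ray from back_panel(1, 0, 0) has no placed part ⇒ clear

+y: clear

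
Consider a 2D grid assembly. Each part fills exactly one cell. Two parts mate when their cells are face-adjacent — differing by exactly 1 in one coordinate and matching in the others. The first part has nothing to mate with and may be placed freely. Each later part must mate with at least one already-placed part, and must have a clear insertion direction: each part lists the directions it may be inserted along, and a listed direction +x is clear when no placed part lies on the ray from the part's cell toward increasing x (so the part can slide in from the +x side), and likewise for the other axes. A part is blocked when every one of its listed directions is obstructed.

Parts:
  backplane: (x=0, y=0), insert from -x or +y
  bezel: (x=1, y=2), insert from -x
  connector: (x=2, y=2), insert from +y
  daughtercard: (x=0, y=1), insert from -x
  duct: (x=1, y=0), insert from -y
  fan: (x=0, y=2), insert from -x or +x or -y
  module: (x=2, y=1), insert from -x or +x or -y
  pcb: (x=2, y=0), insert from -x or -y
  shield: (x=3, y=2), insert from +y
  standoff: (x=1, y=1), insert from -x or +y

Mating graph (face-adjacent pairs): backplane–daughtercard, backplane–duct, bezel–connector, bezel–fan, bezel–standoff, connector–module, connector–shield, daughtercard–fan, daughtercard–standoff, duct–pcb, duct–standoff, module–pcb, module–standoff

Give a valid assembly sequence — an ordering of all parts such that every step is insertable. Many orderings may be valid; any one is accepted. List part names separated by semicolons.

1. duct@(1, 0) [-y clear] — {duct}
2. backplane@(0, 0) [-x clear] — {backplane, duct}
3. daughtercard@(0, 1) [-x clear] — {backplane, daughtercard, duct}
4. pcb@(2, 0) [-y clear] — {backplane, daughtercard, duct, pcb}
5. standoff@(1, 1) [+y clear] — {backplane, daughtercard, duct, pcb, standoff}
6. bezel@(1, 2) [-x clear] — {backplane, bezel, daughtercard, duct, pcb, standoff}
7. connector@(2, 2) [+y clear] — {backplane, bezel, connector, daughtercard, duct, pcb, standoff}
8. fan@(0, 2) [-x clear] — {backplane, bezel, connector, daughtercard, duct, fan, pcb, standoff}
9. shield@(3, 2) [+y clear] — {backplane, bezel, connector, daughtercard, duct, fan, pcb, shield, standoff}
10. module@(2, 1) [+x clear] — {backplane, bezel, connector, daughtercard, duct, fan, module, pcb, shield, standoff}

duct; backplane; daughtercard; pcb; standoff; bezel; connector; fan; shield; module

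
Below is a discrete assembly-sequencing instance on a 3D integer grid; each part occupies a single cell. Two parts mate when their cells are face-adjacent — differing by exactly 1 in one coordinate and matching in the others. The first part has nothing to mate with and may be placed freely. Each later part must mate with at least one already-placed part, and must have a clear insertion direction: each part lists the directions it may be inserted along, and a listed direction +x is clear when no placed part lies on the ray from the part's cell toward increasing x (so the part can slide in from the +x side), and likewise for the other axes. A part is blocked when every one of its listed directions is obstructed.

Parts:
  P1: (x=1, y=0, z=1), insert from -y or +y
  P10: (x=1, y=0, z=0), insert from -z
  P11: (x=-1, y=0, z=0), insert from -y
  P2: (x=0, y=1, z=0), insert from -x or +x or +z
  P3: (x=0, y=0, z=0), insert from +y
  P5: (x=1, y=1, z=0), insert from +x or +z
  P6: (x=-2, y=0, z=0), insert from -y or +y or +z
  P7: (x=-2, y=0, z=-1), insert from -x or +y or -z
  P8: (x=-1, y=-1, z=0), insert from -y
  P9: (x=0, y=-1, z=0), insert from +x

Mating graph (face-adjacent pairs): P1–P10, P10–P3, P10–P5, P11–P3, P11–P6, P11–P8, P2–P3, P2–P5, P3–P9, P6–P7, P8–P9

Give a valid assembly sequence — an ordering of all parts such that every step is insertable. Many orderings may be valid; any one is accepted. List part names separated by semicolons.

P7; P6; P11; P8; P9; P3; P10; P1; P5; P2

1. P7@(-2, 0, -1) [-x clear] — {P7}
2. P6@(-2, 0, 0) [-y clear] — {P6, P7}
3. P11@(-1, 0, 0) [-y clear] — {P11, P6, P7}
4. P8@(-1, -1, 0) [-y clear] — {P11, P6, P7, P8}
5. P9@(0, -1, 0) [+x clear] — {P11, P6, P7, P8, P9}
6. P3@(0, 0, 0) [+y clear] — {P11, P3, P6, P7, P8, P9}
7. P10@(1, 0, 0) [-z clear] — {P10, P11, P3, P6, P7, P8, P9}
8. P1@(1, 0, 1) [-y clear] — {P1, P10, P11, P3, P6, P7, P8, P9}
9. P5@(1, 1, 0) [+x clear] — {P1, P10, P11, P3, P5, P6, P7, P8, P9}
10. P2@(0, 1, 0) [-x clear] — {P1, P10, P11, P2, P3, P5, P6, P7, P8, P9}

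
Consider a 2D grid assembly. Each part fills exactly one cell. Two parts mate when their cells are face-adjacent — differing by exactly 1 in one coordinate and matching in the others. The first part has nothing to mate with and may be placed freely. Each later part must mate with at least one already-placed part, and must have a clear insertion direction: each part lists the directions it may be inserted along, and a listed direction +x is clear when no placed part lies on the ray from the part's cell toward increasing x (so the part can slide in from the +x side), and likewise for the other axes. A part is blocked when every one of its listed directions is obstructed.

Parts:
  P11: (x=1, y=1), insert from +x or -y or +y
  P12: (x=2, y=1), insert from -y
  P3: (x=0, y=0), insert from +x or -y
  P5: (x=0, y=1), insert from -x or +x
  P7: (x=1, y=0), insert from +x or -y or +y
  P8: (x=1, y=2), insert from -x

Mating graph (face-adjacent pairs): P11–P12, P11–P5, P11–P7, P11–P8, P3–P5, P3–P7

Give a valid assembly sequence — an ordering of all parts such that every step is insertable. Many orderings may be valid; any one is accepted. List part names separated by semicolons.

1. P12@(2, 1) [-y clear] — {P12}
2. P11@(1, 1) [-y clear] — {P11, P12}
3. P5@(0, 1) [-x clear] — {P11, P12, P5}
4. P8@(1, 2) [-x clear] — {P11, P12, P5, P8}
5. P3@(0, 0) [+x clear] — {P11, P12, P3, P5, P8}
6. P7@(1, 0) [+x clear] — {P11, P12, P3, P5, P7, P8}

P12; P11; P5; P8; P3; P7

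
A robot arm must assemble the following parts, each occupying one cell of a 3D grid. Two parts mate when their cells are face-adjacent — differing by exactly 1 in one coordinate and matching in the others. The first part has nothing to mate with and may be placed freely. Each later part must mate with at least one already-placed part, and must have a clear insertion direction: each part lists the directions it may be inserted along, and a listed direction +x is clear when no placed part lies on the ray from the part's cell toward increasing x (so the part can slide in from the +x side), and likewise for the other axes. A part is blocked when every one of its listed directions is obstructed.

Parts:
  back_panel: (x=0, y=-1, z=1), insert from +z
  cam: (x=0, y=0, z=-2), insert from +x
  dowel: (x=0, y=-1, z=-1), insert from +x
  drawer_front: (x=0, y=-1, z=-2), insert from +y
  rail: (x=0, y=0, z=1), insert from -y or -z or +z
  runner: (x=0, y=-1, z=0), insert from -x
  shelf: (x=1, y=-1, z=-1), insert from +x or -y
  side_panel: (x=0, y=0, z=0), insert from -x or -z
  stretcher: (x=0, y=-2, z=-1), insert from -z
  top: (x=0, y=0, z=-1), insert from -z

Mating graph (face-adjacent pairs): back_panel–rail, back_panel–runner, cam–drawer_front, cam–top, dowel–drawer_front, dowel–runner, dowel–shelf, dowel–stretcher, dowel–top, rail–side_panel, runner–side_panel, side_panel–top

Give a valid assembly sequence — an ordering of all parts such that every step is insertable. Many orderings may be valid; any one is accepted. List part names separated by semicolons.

stretcher; dowel; shelf; drawer_front; top; side_panel; rail; back_panel; cam; runner

1. stretcher@(0, -2, -1) [-z clear] — {stretcher}
2. dowel@(0, -1, -1) [+x clear] — {dowel, stretcher}
3. shelf@(1, -1, -1) [+x clear] — {dowel, shelf, stretcher}
4. drawer_front@(0, -1, -2) [+y clear] — {dowel, drawer_front, shelf, stretcher}
5. top@(0, 0, -1) [-z clear] — {dowel, drawer_front, shelf, stretcher, top}
6. side_panel@(0, 0, 0) [-x clear] — {dowel, drawer_front, shelf, side_panel, stretcher, top}
7. rail@(0, 0, 1) [-y clear] — {dowel, drawer_front, rail, shelf, side_panel, stretcher, top}
8. back_panel@(0, -1, 1) [+z clear] — {back_panel, dowel, drawer_front, rail, shelf, side_panel, stretcher, top}
9. cam@(0, 0, -2) [+x clear] — {back_panel, cam, dowel, drawer_front, rail, shelf, side_panel, stretcher, top}
10. runner@(0, -1, 0) [-x clear] — {back_panel, cam, dowel, drawer_front, rail, runner, shelf, side_panel, stretcher, top}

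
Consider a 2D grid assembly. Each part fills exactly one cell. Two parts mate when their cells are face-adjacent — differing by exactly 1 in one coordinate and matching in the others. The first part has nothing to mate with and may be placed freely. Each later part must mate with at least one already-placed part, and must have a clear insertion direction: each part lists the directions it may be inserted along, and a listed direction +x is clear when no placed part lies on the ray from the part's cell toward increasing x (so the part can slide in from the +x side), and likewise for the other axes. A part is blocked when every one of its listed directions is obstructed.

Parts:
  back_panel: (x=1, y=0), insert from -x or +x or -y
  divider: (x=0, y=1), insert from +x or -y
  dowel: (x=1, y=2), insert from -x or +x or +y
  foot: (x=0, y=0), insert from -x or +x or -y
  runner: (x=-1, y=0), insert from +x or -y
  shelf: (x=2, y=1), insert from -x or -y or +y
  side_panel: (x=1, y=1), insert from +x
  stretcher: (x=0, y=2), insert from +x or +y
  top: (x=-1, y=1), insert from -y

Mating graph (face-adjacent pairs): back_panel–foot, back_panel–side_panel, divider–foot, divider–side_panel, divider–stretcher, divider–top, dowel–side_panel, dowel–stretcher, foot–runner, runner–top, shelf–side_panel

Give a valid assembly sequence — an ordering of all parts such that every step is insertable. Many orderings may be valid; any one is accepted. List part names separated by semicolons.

1. side_panel@(1, 1) [+x clear] — {side_panel}
2. divider@(0, 1) [-y clear] — {divider, side_panel}
3. top@(-1, 1) [-y clear] — {divider, side_panel, top}
4. runner@(-1, 0) [+x clear] — {divider, runner, side_panel, top}
5. foot@(0, 0) [+x clear] — {divider, foot, runner, side_panel, top}
6. stretcher@(0, 2) [+x clear] — {divider, foot, runner, side_panel, stretcher, top}
7. dowel@(1, 2) [+x clear] — {divider, dowel, foot, runner, side_panel, stretcher, top}
8. shelf@(2, 1) [-y clear] — {divider, dowel, foot, runner, shelf, side_panel, stretcher, top}
9. back_panel@(1, 0) [+x clear] — {back_panel, divider, dowel, foot, runner, shelf, side_panel, stretcher, top}

side_panel; divider; top; runner; foot; stretcher; dowel; shelf; back_panel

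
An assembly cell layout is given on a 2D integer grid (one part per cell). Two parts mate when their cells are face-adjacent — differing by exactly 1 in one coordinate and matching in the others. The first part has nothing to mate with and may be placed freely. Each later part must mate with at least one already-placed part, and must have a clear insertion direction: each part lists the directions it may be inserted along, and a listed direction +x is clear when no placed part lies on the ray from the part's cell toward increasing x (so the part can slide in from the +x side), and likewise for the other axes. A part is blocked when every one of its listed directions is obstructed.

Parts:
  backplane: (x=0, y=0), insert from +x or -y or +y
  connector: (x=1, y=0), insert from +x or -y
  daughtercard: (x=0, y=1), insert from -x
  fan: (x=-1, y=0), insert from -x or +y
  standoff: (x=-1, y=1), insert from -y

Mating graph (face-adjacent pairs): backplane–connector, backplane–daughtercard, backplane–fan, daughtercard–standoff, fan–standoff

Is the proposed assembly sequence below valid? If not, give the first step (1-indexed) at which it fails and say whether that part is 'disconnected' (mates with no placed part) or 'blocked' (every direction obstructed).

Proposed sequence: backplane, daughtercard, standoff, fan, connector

1. backplane@(0, 0) [+x clear] — {backplane}
2. daughtercard@(0, 1) [-x clear] — {backplane, daughtercard}
3. standoff@(-1, 1) [-y clear] — {backplane, daughtercard, standoff}
4. fan@(-1, 0) [-x clear] — {backplane, daughtercard, fan, standoff}
5. connector@(1, 0) [+x clear] — {backplane, connector, daughtercard, fan, standoff}

Valid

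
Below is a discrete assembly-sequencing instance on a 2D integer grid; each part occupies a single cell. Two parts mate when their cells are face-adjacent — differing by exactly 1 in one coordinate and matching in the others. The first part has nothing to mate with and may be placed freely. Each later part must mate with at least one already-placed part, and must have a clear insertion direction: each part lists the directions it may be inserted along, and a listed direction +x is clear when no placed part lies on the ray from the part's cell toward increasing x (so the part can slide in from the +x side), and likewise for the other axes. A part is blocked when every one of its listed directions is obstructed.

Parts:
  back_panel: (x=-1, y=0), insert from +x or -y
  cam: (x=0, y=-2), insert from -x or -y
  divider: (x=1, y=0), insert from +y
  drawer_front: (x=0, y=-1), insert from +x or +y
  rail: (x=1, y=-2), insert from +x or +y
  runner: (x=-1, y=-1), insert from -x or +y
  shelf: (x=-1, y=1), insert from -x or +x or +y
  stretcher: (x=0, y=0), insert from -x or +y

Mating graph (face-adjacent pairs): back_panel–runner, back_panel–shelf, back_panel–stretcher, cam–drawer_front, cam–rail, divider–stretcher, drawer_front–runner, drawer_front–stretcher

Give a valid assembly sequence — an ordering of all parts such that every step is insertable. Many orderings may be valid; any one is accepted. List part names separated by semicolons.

divider; stretcher; back_panel; drawer_front; cam; rail; runner; shelf

1. divider@(1, 0) [+y clear] — {divider}
2. stretcher@(0, 0) [-x clear] — {divider, stretcher}
3. back_panel@(-1, 0) [-y clear] — {back_panel, divider, stretcher}
4. drawer_front@(0, -1) [+x clear] — {back_panel, divider, drawer_front, stretcher}
5. cam@(0, -2) [-x clear] — {back_panel, cam, divider, drawer_front, stretcher}
6. rail@(1, -2) [+x clear] — {back_panel, cam, divider, drawer_front, rail, stretcher}
7. runner@(-1, -1) [-x clear] — {back_panel, cam, divider, drawer_front, rail, runner, stretcher}
8. shelf@(-1, 1) [-x clear] — {back_panel, cam, divider, drawer_front, rail, runner, shelf, stretcher}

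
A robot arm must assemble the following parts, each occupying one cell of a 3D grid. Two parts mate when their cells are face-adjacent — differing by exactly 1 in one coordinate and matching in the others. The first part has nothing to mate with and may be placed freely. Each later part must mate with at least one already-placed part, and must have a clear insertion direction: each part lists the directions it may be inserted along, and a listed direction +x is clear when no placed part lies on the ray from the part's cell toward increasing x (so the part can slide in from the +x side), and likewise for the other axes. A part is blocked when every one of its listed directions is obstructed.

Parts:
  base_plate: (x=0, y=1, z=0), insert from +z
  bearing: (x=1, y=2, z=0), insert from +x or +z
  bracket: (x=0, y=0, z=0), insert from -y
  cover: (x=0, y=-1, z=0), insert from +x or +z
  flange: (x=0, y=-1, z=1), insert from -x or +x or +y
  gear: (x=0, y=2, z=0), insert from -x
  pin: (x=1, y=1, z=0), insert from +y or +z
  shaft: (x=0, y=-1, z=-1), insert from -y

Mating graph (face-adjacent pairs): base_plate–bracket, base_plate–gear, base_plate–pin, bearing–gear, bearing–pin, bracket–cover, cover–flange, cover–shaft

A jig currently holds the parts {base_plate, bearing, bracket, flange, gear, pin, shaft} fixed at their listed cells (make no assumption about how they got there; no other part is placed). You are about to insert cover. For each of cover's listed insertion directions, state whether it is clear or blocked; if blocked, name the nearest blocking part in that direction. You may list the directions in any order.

+x: ray from cover(0, -1, 0) has no placed part ⇒ clear
+z: nearest on ray is flange@(0, -1, 1) ⇒ blocked

+x: clear; +z: blocked by flange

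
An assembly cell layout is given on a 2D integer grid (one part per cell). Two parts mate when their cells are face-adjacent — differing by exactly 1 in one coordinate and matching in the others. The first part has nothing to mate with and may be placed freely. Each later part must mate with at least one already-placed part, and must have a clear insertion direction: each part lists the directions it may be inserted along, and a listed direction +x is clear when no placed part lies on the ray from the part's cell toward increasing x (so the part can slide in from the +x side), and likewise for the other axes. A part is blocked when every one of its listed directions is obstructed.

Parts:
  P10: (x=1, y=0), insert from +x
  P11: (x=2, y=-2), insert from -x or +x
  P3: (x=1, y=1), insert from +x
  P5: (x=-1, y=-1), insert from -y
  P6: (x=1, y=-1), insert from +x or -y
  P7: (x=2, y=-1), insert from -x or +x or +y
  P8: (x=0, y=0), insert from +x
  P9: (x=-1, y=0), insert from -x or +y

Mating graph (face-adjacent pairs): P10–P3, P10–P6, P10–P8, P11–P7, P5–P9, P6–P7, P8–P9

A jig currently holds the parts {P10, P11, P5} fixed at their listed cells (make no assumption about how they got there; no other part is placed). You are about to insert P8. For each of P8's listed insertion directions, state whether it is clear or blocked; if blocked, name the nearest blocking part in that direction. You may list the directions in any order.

+x: nearest on ray is P10@(1, 0) ⇒ blocked

+x: blocked by P10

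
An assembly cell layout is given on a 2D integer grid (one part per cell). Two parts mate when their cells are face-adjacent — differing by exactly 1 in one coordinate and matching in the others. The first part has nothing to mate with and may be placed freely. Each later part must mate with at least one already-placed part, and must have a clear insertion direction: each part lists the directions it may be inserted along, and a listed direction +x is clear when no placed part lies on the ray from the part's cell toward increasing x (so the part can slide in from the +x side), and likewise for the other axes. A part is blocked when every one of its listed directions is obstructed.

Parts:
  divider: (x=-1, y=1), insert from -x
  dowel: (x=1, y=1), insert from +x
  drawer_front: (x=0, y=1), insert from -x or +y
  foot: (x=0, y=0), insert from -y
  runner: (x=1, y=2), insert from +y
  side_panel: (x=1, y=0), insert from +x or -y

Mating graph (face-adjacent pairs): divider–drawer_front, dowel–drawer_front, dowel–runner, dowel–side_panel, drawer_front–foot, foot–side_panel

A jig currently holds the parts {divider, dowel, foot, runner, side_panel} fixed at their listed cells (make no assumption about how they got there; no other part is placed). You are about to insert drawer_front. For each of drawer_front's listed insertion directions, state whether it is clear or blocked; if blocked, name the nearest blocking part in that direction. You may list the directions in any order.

+y: clear; -x: blocked by divider

-x: nearest on ray is divider@(-1, 1) ⇒ blocked
+y: ray from drawer_front(0, 1) has no placed part ⇒ clear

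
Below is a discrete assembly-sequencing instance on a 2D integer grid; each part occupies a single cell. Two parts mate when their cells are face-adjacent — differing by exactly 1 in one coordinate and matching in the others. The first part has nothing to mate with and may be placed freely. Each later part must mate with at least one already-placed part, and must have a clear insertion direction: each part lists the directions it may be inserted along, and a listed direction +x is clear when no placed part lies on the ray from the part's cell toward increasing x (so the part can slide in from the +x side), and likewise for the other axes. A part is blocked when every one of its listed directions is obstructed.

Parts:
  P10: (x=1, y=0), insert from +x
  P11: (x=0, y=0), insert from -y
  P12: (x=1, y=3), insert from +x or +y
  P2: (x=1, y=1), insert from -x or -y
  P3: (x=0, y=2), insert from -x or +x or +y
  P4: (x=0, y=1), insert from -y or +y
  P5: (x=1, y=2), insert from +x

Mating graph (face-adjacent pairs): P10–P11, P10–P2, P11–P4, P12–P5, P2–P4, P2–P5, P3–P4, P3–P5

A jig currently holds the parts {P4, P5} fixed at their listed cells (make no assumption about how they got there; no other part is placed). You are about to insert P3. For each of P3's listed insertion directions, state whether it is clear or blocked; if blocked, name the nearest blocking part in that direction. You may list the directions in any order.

+x: blocked by P5; +y: clear; -x: clear

-x: ray from P3(0, 2) has no placed part ⇒ clear
+x: nearest on ray is P5@(1, 2) ⇒ blocked
+y: ray from P3(0, 2) has no placed part ⇒ clear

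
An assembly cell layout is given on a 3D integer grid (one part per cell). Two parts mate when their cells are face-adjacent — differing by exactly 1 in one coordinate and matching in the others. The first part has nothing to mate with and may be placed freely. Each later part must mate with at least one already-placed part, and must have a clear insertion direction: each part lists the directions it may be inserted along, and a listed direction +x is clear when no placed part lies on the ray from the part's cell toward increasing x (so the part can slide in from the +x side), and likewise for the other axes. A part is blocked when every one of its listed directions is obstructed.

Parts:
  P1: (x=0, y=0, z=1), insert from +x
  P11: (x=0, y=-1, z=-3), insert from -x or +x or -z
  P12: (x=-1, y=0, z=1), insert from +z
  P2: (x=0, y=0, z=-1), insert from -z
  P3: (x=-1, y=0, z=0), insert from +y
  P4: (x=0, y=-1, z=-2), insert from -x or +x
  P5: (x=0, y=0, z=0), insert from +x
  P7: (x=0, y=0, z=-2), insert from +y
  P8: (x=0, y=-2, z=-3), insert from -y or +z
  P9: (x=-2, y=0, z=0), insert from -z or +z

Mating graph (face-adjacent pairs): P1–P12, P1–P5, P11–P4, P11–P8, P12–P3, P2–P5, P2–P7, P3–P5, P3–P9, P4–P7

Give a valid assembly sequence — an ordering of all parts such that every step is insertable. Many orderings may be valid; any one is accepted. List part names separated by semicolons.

1. P12@(-1, 0, 1) [+z clear] — {P12}
2. P3@(-1, 0, 0) [+y clear] — {P12, P3}
3. P9@(-2, 0, 0) [-z clear] — {P12, P3, P9}
4. P1@(0, 0, 1) [+x clear] — {P1, P12, P3, P9}
5. P5@(0, 0, 0) [+x clear] — {P1, P12, P3, P5, P9}
6. P2@(0, 0, -1) [-z clear] — {P1, P12, P2, P3, P5, P9}
7. P7@(0, 0, -2) [+y clear] — {P1, P12, P2, P3, P5, P7, P9}
8. P4@(0, -1, -2) [-x clear] — {P1, P12, P2, P3, P4, P5, P7, P9}
9. P11@(0, -1, -3) [-x clear] — {P1, P11, P12, P2, P3, P4, P5, P7, P9}
10. P8@(0, -2, -3) [-y clear] — {P1, P11, P12, P2, P3, P4, P5, P7, P8, P9}

P12; P3; P9; P1; P5; P2; P7; P4; P11; P8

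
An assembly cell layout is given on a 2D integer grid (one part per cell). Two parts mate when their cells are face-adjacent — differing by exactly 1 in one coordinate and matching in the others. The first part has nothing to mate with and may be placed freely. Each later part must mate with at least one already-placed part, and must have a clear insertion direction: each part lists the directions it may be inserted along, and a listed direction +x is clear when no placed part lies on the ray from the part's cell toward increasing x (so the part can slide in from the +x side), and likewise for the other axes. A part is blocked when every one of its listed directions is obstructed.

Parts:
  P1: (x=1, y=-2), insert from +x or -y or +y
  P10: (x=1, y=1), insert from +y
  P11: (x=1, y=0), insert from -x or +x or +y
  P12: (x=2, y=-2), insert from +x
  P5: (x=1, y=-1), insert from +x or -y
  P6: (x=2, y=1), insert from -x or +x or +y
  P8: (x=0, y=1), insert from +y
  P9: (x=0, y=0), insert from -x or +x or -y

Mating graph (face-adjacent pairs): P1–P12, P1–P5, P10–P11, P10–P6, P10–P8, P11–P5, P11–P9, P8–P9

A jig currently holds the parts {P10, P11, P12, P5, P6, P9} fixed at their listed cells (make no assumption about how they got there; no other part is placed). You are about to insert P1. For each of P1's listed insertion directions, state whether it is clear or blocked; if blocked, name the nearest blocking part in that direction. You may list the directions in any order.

+x: nearest on ray is P12@(2, -2) ⇒ blocked
-y: ray from P1(1, -2) has no placed part ⇒ clear
+y: nearest on ray is P5@(1, -1) ⇒ blocked

+x: blocked by P12; +y: blocked by P5; -y: clear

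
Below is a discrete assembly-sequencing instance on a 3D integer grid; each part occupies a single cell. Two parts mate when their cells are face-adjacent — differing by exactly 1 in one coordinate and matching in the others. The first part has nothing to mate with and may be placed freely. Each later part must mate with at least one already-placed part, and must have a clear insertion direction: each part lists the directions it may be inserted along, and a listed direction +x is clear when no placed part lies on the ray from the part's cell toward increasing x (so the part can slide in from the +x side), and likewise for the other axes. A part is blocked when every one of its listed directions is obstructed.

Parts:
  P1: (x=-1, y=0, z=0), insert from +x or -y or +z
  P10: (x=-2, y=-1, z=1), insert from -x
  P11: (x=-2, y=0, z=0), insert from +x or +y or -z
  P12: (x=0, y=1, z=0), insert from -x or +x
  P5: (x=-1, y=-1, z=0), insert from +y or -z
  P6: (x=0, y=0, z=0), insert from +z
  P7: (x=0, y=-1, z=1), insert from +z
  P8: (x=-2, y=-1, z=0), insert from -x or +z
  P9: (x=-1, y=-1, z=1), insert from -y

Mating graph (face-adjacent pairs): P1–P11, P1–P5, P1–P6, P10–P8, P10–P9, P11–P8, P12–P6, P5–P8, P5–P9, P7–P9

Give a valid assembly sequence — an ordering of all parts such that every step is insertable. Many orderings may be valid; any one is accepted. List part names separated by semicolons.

1. P5@(-1, -1, 0) [+y clear] — {P5}
2. P8@(-2, -1, 0) [-x clear] — {P5, P8}
3. P1@(-1, 0, 0) [+x clear] — {P1, P5, P8}
4. P10@(-2, -1, 1) [-x clear] — {P1, P10, P5, P8}
5. P6@(0, 0, 0) [+z clear] — {P1, P10, P5, P6, P8}
6. P12@(0, 1, 0) [-x clear] — {P1, P10, P12, P5, P6, P8}
7. P9@(-1, -1, 1) [-y clear] — {P1, P10, P12, P5, P6, P8, P9}
8. P7@(0, -1, 1) [+z clear] — {P1, P10, P12, P5, P6, P7, P8, P9}
9. P11@(-2, 0, 0) [+y clear] — {P1, P10, P11, P12, P5, P6, P7, P8, P9}

P5; P8; P1; P10; P6; P12; P9; P7; P11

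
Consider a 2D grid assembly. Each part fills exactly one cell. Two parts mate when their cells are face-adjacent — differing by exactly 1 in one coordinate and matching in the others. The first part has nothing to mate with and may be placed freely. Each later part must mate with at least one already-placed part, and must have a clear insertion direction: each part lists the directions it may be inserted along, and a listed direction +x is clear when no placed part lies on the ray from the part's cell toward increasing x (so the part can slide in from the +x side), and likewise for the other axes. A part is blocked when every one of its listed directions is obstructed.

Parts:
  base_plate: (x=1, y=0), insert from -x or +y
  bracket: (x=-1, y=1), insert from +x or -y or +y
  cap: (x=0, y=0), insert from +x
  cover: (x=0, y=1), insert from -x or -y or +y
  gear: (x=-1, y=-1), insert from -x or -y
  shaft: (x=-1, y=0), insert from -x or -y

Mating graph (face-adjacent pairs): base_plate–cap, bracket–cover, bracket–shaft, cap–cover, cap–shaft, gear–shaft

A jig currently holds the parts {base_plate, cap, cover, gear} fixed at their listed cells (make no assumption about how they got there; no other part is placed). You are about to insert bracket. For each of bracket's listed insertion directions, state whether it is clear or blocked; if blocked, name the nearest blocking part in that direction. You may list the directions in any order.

+x: nearest on ray is cover@(0, 1) ⇒ blocked
-y: nearest on ray is gear@(-1, -1) ⇒ blocked
+y: ray from bracket(-1, 1) has no placed part ⇒ clear

+x: blocked by cover; +y: clear; -y: blocked by gear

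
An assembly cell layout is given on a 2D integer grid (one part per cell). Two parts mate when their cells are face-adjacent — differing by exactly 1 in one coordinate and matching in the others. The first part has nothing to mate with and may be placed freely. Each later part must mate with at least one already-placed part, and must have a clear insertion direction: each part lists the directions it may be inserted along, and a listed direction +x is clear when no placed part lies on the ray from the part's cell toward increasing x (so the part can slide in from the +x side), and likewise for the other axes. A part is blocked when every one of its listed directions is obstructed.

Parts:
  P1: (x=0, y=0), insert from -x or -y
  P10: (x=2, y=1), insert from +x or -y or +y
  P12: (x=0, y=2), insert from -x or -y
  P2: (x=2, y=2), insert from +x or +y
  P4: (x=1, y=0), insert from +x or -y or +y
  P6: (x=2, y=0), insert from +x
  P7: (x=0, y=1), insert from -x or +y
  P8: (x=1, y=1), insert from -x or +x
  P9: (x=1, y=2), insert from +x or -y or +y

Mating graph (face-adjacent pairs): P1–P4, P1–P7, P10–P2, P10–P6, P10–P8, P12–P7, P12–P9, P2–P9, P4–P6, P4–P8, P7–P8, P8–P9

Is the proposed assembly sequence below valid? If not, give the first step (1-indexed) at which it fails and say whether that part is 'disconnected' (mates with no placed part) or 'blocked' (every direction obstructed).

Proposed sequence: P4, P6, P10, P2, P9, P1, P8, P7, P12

Valid

1. P4@(1, 0) [+x clear] — {P4}
2. P6@(2, 0) [+x clear] — {P4, P6}
3. P10@(2, 1) [+x clear] — {P10, P4, P6}
4. P2@(2, 2) [+x clear] — {P10, P2, P4, P6}
5. P9@(1, 2) [+y clear] — {P10, P2, P4, P6, P9}
6. P1@(0, 0) [-x clear] — {P1, P10, P2, P4, P6, P9}
7. P8@(1, 1) [-x clear] — {P1, P10, P2, P4, P6, P8, P9}
8. P7@(0, 1) [-x clear] — {P1, P10, P2, P4, P6, P7, P8, P9}
9. P12@(0, 2) [-x clear] — {P1, P10, P12, P2, P4, P6, P7, P8, P9}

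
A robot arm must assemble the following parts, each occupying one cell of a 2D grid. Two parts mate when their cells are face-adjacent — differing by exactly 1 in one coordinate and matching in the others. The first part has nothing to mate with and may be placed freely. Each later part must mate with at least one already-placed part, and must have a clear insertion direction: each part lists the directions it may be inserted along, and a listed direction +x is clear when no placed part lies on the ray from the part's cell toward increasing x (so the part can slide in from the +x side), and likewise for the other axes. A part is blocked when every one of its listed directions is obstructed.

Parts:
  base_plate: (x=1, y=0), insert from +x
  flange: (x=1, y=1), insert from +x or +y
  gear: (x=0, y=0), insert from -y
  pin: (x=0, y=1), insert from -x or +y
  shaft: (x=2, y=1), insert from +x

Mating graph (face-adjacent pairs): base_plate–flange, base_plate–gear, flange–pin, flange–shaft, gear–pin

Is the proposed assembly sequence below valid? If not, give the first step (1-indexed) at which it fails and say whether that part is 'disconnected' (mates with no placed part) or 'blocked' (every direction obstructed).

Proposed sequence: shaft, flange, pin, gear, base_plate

Valid

1. shaft@(2, 1) [+x clear] — {shaft}
2. flange@(1, 1) [+y clear] — {flange, shaft}
3. pin@(0, 1) [-x clear] — {flange, pin, shaft}
4. gear@(0, 0) [-y clear] — {flange, gear, pin, shaft}
5. base_plate@(1, 0) [+x clear] — {base_plate, flange, gear, pin, shaft}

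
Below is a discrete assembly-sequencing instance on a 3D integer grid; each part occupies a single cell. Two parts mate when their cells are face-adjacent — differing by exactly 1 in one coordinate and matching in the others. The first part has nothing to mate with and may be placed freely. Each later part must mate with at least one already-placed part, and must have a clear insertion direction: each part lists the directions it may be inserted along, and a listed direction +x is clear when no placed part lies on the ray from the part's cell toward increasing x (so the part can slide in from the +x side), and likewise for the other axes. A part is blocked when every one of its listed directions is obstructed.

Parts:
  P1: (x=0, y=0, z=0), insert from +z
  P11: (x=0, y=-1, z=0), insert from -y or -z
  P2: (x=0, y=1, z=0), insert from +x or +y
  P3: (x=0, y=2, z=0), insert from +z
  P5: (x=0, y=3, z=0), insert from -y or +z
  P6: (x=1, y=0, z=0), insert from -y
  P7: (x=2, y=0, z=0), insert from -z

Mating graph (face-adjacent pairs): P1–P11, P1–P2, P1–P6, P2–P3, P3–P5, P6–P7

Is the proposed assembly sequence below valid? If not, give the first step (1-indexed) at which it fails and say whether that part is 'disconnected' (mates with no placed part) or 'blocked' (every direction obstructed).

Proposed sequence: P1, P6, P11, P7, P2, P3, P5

Valid

1. P1@(0, 0, 0) [+z clear] — {P1}
2. P6@(1, 0, 0) [-y clear] — {P1, P6}
3. P11@(0, -1, 0) [-y clear] — {P1, P11, P6}
4. P7@(2, 0, 0) [-z clear] — {P1, P11, P6, P7}
5. P2@(0, 1, 0) [+x clear] — {P1, P11, P2, P6, P7}
6. P3@(0, 2, 0) [+z clear] — {P1, P11, P2, P3, P6, P7}
7. P5@(0, 3, 0) [+z clear] — {P1, P11, P2, P3, P5, P6, P7}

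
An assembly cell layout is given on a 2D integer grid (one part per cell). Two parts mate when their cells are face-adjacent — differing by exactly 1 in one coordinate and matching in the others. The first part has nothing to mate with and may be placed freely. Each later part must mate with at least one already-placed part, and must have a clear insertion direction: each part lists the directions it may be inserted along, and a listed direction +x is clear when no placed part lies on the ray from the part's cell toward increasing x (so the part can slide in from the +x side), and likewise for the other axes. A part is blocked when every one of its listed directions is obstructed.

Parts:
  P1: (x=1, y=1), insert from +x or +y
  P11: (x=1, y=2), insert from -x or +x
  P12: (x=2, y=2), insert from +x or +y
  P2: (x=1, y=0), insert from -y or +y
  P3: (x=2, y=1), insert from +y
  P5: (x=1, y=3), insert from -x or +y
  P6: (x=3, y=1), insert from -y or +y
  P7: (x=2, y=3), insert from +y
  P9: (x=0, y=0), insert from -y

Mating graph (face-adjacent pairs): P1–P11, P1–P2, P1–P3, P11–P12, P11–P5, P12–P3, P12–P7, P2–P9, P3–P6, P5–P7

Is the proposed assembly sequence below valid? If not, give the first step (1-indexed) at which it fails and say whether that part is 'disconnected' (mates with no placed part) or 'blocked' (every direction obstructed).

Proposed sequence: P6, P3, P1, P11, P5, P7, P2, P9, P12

1. P6@(3, 1) [-y clear] — {P6}
2. P3@(2, 1) [+y clear] — {P3, P6}
3. P1@(1, 1) [+y clear] — {P1, P3, P6}
4. P11@(1, 2) [-x clear] — {P1, P11, P3, P6}
5. P5@(1, 3) [-x clear] — {P1, P11, P3, P5, P6}
6. P7@(2, 3) [+y clear] — {P1, P11, P3, P5, P6, P7}
7. P2@(1, 0) [-y clear] — {P1, P11, P2, P3, P5, P6, P7}
8. P9@(0, 0) [-y clear] — {P1, P11, P2, P3, P5, P6, P7, P9}
9. P12@(2, 2) [+x clear] — {P1, P11, P12, P2, P3, P5, P6, P7, P9}

Valid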